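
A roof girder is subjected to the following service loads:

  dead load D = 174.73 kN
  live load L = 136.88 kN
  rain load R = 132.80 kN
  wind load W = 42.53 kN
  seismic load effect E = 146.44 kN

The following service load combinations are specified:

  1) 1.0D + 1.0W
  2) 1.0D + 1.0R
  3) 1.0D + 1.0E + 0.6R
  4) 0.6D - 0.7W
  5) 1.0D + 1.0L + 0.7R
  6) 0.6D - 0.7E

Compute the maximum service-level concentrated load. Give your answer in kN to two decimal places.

404.57 kN

1) 1.0(174.73) + 1.0(42.53) = 174.73 + 42.53 = 217.26
2) 1.0(174.73) + 1.0(132.80) = 174.73 + 132.80 = 307.53
3) 1.0(174.73) + 1.0(146.44) + 0.6(132.80) = 174.73 + 146.44 + 79.68 = 400.85
4) 0.6(174.73) - 0.7(42.53) = 104.84 - 29.77 = 75.07
5) 1.0(174.73) + 1.0(136.88) + 0.7(132.80) = 174.73 + 136.88 + 92.96 = 404.57
6) 0.6(174.73) - 0.7(146.44) = 104.84 - 102.51 = 2.33
Combination 5 governs: P = 404.57 kN.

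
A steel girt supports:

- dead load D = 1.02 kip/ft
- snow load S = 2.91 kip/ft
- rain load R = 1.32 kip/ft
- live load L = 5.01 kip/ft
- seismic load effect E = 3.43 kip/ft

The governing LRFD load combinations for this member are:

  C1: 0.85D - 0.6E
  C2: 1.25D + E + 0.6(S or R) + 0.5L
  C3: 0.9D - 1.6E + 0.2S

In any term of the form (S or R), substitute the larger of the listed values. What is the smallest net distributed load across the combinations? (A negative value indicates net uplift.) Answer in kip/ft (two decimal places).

-3.99 kip/ft

(S or R) → S = 2.91 kip/ft.
C1: 0.85(1.02) - 0.6(3.43) = 0.87 - 2.06 = -1.19
C2: 1.25(1.02) + 1.0(3.43) + 0.6(2.91) + 0.5(5.01) = 8.96
C3: 0.9(1.02) - 1.6(3.43) + 0.2(2.91) = 0.92 - 5.49 + 0.58 = -3.99
Combination 3 gives the minimum: -3.99 kip/ft.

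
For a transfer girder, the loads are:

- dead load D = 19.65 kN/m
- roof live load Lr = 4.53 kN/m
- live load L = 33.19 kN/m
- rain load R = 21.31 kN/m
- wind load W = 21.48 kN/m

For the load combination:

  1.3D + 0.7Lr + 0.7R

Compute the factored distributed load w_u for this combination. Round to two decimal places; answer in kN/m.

1.3(19.65) + 0.7(4.53) + 0.7(21.31) = 43.63
w_u = 43.63 kN/m.

43.63 kN/m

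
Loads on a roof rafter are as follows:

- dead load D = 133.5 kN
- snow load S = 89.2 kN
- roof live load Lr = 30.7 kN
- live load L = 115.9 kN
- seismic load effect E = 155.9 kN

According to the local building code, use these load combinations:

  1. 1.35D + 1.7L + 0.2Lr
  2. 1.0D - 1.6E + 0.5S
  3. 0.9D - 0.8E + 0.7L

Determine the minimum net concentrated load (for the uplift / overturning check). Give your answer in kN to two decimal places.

-71.34 kN

1. 1.35(133.5) + 1.7(115.9) + 0.2(30.7) = 383.40
2. 1.0(133.5) - 1.6(155.9) + 0.5(89.2) = -71.34
3. 0.9(133.5) - 0.8(155.9) + 0.7(115.9) = 76.56
Combination 2 gives the minimum: -71.34 kN.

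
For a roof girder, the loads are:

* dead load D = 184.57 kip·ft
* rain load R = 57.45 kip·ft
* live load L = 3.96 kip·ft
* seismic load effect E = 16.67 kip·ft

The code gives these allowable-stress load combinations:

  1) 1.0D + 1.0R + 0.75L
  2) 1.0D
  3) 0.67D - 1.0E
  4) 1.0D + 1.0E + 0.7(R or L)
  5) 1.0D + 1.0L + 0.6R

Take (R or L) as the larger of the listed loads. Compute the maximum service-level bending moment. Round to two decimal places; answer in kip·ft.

(R or L) → R = 57.45 kip·ft.
1) 1.0(184.57) + 1.0(57.45) + 0.75(3.96) = 244.99
2) 1.0(184.57) = 184.57
3) 0.67(184.57) - 1.0(16.67) = 106.99
4) 1.0(184.57) + 1.0(16.67) + 0.7(57.45) = 241.46
5) 1.0(184.57) + 1.0(3.96) + 0.6(57.45) = 223.00
The controlling combination is 1, giving 244.99 kip·ft.

244.99 kip·ft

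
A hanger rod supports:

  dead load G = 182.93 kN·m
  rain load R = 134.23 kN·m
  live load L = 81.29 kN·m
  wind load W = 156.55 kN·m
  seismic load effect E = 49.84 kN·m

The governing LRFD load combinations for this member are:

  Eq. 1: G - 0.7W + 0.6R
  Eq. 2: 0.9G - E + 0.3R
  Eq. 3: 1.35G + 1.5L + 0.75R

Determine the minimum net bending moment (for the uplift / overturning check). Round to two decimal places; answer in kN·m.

Eq. 1: 1.0(182.93) - 0.7(156.55) + 0.6(134.23) = 182.93 - 109.59 + 80.54 = 153.88
Eq. 2: 0.9(182.93) - 1.0(49.84) + 0.3(134.23) = 164.64 - 49.84 + 40.27 = 155.07
Eq. 3: 1.35(182.93) + 1.5(81.29) + 0.75(134.23) = 469.56
Combination 1 gives the minimum: 153.88 kN·m.

153.88 kN·m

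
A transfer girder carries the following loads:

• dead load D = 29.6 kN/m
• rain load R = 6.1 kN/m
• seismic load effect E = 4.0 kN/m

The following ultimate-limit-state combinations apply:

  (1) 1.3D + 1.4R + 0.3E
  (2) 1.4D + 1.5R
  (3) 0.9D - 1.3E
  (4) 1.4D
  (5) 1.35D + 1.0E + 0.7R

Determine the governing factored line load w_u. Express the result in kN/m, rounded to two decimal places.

(1) 1.3(29.6) + 1.4(6.1) + 0.3(4.0) = 38.48 + 8.54 + 1.20 = 48.22
(2) 1.4(29.6) + 1.5(6.1) = 41.44 + 9.15 = 50.59
(3) 0.9(29.6) - 1.3(4.0) = 26.64 - 5.20 = 21.44
(4) 1.4(29.6) = 41.44
(5) 1.35(29.6) + 1.0(4.0) + 0.7(6.1) = 39.96 + 4.00 + 4.27 = 48.23
Maximum is from combination 2.

50.59 kN/m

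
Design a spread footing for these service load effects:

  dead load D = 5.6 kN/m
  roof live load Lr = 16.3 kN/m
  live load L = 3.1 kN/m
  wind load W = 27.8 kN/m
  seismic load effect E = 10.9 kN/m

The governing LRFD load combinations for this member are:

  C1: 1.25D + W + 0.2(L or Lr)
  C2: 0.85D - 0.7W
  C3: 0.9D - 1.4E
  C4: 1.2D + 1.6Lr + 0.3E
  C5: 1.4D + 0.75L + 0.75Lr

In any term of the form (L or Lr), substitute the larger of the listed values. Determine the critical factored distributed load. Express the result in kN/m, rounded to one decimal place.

38.1 kN/m

(L or Lr) → Lr = 16.3 kN/m.
C1: 1.25(5.6) + 1.0(27.8) + 0.2(16.3) = 7.0 + 27.8 + 3.3 = 38.1
C2: 0.85(5.6) - 0.7(27.8) = 4.8 - 19.5 = -14.7
C3: 0.9(5.6) - 1.4(10.9) = -10.2
C4: 1.2(5.6) + 1.6(16.3) + 0.3(10.9) = 6.7 + 26.1 + 3.3 = 36.1
C5: 1.4(5.6) + 0.75(3.1) + 0.75(16.3) = 22.4
Combination 1 governs: w_u = 38.1 kN/m.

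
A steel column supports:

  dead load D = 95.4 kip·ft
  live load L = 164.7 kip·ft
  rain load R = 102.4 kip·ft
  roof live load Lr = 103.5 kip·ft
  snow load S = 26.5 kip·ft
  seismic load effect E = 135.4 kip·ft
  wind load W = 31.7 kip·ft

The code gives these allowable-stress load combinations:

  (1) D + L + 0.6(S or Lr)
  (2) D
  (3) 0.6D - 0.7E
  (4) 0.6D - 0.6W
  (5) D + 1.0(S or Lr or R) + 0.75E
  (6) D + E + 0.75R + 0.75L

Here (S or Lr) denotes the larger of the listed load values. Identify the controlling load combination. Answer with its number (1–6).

Combination 6

(S or Lr) → Lr = 103.5 kip·ft; (S or Lr or R) → Lr = 103.5 kip·ft.
(1) 1.0(95.4) + 1.0(164.7) + 0.6(103.5) = 95.40 + 164.70 + 62.10 = 322.20
(2) 1.0(95.4) = 95.40
(3) 0.6(95.4) - 0.7(135.4) = 57.24 - 94.78 = -37.54
(4) 0.6(95.4) - 0.6(31.7) = 57.24 - 19.02 = 38.22
(5) 1.0(95.4) + 1.0(103.5) + 0.75(135.4) = 95.40 + 103.50 + 101.55 = 300.45
(6) 1.0(95.4) + 1.0(135.4) + 0.75(102.4) + 0.75(164.7) = 95.40 + 135.40 + 76.80 + 123.53 = 431.13
The largest value is 431.13 kip·ft from combination 6.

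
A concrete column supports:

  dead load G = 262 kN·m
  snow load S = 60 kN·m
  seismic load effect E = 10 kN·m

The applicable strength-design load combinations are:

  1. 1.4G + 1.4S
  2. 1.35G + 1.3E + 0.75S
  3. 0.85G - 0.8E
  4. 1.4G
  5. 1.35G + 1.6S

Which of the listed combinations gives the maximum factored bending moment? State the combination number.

1. 1.4(262) + 1.4(60) = 366.80 + 84.00 = 450.80
2. 1.35(262) + 1.3(10) + 0.75(60) = 353.70 + 13.00 + 45.00 = 411.70
3. 0.85(262) - 0.8(10) = 222.70 - 8.00 = 214.70
4. 1.4(262) = 366.80
5. 1.35(262) + 1.6(60) = 353.70 + 96.00 = 449.70
The largest value is 450.80 kN·m from combination 1.

Combination 1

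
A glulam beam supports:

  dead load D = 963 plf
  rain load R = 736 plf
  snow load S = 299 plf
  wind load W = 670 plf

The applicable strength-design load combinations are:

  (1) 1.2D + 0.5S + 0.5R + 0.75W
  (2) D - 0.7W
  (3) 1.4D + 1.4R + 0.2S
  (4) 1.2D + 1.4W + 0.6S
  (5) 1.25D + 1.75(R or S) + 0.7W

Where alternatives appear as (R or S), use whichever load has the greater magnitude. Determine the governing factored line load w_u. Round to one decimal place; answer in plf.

(R or S) → R = 736 plf.
(1) 1.2(963) + 0.5(299) + 0.5(736) + 0.75(670) = 1155.6 + 149.5 + 368.0 + 502.5 = 2175.6
(2) 1.0(963) - 0.7(670) = 963.0 - 469.0 = 494.0
(3) 1.4(963) + 1.4(736) + 0.2(299) = 1348.2 + 1030.4 + 59.8 = 2438.4
(4) 1.2(963) + 1.4(670) + 0.6(299) = 1155.6 + 938.0 + 179.4 = 2273.0
(5) 1.25(963) + 1.75(736) + 0.7(670) = 1203.8 + 1288.0 + 469.0 = 2960.8
The controlling combination is 5, giving 2960.8 plf.

2960.8 plf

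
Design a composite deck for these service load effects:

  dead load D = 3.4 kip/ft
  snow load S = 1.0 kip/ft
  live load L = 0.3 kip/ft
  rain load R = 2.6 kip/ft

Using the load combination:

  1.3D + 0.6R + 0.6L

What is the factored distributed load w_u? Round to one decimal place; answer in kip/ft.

1.3(3.4) + 0.6(2.6) + 0.6(0.3) = 4.4 + 1.6 + 0.2 = 6.2
w_u = 6.2 kip/ft.

6.2 kip/ft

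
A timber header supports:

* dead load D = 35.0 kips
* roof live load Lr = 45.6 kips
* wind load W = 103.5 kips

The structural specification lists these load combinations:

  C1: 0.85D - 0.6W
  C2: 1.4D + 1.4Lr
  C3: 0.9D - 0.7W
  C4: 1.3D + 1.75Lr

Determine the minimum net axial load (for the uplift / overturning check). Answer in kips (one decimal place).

-41.0 kips

C1: 0.85(35.0) - 0.6(103.5) = -32.4
C2: 1.4(35.0) + 1.4(45.6) = 49.0 + 63.8 = 112.8
C3: 0.9(35.0) - 0.7(103.5) = 31.5 - 72.5 = -41.0
C4: 1.3(35.0) + 1.75(45.6) = 45.5 + 79.8 = 125.3
Combination 3 gives the minimum: -41.0 kips.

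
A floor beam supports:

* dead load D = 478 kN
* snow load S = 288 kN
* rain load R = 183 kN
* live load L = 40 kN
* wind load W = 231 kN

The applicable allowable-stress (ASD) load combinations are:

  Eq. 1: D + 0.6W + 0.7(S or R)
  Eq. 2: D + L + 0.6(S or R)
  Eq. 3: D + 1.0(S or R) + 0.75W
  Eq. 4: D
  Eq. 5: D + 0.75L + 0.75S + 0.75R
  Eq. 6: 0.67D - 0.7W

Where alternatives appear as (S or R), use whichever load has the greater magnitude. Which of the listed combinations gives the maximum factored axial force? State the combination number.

(S or R) → S = 288 kN.
Eq. 1: 1.0(478) + 0.6(231) + 0.7(288) = 478.00 + 138.60 + 201.60 = 818.20
Eq. 2: 1.0(478) + 1.0(40) + 0.6(288) = 478.00 + 40.00 + 172.80 = 690.80
Eq. 3: 1.0(478) + 1.0(288) + 0.75(231) = 478.00 + 288.00 + 173.25 = 939.25
Eq. 4: 1.0(478) = 478.00
Eq. 5: 1.0(478) + 0.75(40) + 0.75(288) + 0.75(183) = 478.00 + 30.00 + 216.00 + 137.25 = 861.25
Eq. 6: 0.67(478) - 0.7(231) = 320.26 - 161.70 = 158.56
The largest value is 939.25 kN from combination 3.

Combination 3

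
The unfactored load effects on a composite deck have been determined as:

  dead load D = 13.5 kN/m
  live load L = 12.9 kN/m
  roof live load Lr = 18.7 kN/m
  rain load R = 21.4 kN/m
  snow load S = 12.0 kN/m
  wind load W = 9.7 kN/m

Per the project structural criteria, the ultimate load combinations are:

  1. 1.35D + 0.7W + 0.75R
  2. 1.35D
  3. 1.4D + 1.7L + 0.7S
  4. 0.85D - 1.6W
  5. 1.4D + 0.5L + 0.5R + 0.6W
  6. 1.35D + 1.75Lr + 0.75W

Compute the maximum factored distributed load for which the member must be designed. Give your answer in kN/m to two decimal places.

58.23 kN/m

1. 1.35(13.5) + 0.7(9.7) + 0.75(21.4) = 41.07
2. 1.35(13.5) = 18.23
3. 1.4(13.5) + 1.7(12.9) + 0.7(12.0) = 49.23
4. 0.85(13.5) - 1.6(9.7) = -4.05
5. 1.4(13.5) + 0.5(12.9) + 0.5(21.4) + 0.6(9.7) = 41.87
6. 1.35(13.5) + 1.75(18.7) + 0.75(9.7) = 58.23
Maximum is from combination 6.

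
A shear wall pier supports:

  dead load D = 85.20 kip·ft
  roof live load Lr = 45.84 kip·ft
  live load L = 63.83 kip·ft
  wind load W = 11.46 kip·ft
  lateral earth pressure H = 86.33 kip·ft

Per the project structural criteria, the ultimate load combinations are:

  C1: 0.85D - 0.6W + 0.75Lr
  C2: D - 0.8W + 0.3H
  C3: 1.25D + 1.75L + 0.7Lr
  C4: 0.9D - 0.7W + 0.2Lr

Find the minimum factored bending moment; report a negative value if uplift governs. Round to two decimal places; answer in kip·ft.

C1: 0.85(85.20) - 0.6(11.46) + 0.75(45.84) = 72.42 - 6.88 + 34.38 = 99.92
C2: 1.0(85.20) - 0.8(11.46) + 0.3(86.33) = 85.20 - 9.17 + 25.90 = 101.93
C3: 1.25(85.20) + 1.75(63.83) + 0.7(45.84) = 106.50 + 111.70 + 32.09 = 250.29
C4: 0.9(85.20) - 0.7(11.46) + 0.2(45.84) = 76.68 - 8.02 + 9.17 = 77.83
Combination 4 gives the minimum: 77.83 kip·ft.

77.83 kip·ft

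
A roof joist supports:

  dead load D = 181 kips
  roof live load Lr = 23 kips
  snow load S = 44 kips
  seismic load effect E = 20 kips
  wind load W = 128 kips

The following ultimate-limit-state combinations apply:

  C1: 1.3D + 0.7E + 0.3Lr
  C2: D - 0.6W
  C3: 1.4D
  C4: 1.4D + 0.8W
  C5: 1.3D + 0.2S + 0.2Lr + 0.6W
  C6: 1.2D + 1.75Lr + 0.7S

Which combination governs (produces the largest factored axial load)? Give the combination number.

C1: 1.3(181) + 0.7(20) + 0.3(23) = 235.30 + 14.00 + 6.90 = 256.20
C2: 1.0(181) - 0.6(128) = 181.00 - 76.80 = 104.20
C3: 1.4(181) = 253.40
C4: 1.4(181) + 0.8(128) = 253.40 + 102.40 = 355.80
C5: 1.3(181) + 0.2(44) + 0.2(23) + 0.6(128) = 235.30 + 8.80 + 4.60 + 76.80 = 325.50
C6: 1.2(181) + 1.75(23) + 0.7(44) = 217.20 + 40.25 + 30.80 = 288.25
The largest value is 355.80 kips from combination 4.

Combination 4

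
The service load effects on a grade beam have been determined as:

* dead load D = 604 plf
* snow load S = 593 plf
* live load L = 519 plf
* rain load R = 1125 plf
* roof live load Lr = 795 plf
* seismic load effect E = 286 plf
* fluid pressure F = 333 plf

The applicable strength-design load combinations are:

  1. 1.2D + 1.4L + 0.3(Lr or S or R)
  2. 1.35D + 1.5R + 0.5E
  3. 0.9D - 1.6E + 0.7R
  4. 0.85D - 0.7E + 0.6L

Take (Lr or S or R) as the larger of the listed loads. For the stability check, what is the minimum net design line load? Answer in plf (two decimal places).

624.60 plf

(Lr or S or R) → R = 1125 plf.
1. 1.2(604) + 1.4(519) + 0.3(1125) = 1788.90
2. 1.35(604) + 1.5(1125) + 0.5(286) = 2645.90
3. 0.9(604) - 1.6(286) + 0.7(1125) = 873.50
4. 0.85(604) - 0.7(286) + 0.6(519) = 624.60
Combination 4 gives the minimum: 624.60 plf.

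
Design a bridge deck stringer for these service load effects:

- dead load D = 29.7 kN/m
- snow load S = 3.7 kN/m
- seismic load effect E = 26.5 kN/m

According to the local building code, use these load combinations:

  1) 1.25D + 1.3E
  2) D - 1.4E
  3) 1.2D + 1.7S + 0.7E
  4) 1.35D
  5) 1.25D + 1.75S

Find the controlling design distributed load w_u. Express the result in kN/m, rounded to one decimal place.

1) 1.25(29.7) + 1.3(26.5) = 71.6
2) 1.0(29.7) - 1.4(26.5) = -7.4
3) 1.2(29.7) + 1.7(3.7) + 0.7(26.5) = 60.5
4) 1.35(29.7) = 40.1
5) 1.25(29.7) + 1.75(3.7) = 43.6
The controlling combination is 1, giving 71.6 kN/m.

71.6 kN/m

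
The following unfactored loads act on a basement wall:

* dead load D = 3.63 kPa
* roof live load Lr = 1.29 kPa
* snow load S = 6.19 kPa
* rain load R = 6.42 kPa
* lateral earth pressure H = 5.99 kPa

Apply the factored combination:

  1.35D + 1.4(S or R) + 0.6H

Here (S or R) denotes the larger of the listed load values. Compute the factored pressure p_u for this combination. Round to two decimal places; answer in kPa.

(S or R) → R = 6.42 kPa.
1.35(3.63) + 1.4(6.42) + 0.6(5.99) = 17.48
p_u = 17.48 kPa.

17.48 kPa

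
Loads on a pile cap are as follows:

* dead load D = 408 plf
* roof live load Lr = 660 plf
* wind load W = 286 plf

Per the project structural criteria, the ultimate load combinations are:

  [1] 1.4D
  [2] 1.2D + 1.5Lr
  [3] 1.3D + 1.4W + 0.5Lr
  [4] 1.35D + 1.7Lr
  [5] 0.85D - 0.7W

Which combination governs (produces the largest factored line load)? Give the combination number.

Combination 4

[1] 1.4(408) = 571.2
[2] 1.2(408) + 1.5(660) = 1479.6
[3] 1.3(408) + 1.4(286) + 0.5(660) = 1260.8
[4] 1.35(408) + 1.7(660) = 1672.8
[5] 0.85(408) - 0.7(286) = 146.6
The largest value is 1672.8 plf from combination 4.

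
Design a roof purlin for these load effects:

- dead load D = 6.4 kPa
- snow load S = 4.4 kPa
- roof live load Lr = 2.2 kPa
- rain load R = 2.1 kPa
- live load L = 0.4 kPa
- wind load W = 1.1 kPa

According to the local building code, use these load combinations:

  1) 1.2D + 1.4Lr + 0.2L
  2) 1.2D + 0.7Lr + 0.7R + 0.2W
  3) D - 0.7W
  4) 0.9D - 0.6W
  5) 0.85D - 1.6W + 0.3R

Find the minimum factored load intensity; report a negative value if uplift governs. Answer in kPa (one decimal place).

1) 1.2(6.4) + 1.4(2.2) + 0.2(0.4) = 10.8
2) 1.2(6.4) + 0.7(2.2) + 0.7(2.1) + 0.2(1.1) = 10.9
3) 1.0(6.4) - 0.7(1.1) = 5.6
4) 0.9(6.4) - 0.6(1.1) = 5.1
5) 0.85(6.4) - 1.6(1.1) + 0.3(2.1) = 4.3
Combination 5 gives the minimum: 4.3 kPa.

4.3 kPa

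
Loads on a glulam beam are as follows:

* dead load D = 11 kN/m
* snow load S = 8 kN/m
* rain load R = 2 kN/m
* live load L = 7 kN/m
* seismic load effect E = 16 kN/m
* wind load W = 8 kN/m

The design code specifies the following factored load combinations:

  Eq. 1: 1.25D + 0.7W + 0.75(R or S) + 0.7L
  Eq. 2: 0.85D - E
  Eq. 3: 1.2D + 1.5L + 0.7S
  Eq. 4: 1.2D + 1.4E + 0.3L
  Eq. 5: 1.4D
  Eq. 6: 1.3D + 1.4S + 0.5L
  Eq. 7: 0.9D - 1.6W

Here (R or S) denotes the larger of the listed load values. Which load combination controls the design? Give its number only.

Combination 4

(R or S) → S = 8 kN/m.
Eq. 1: 1.25(11) + 0.7(8) + 0.75(8) + 0.7(7) = 13.8 + 5.6 + 6.0 + 4.9 = 30.3
Eq. 2: 0.85(11) - 1.0(16) = -6.7
Eq. 3: 1.2(11) + 1.5(7) + 0.7(8) = 13.2 + 10.5 + 5.6 = 29.3
Eq. 4: 1.2(11) + 1.4(16) + 0.3(7) = 13.2 + 22.4 + 2.1 = 37.7
Eq. 5: 1.4(11) = 15.4
Eq. 6: 1.3(11) + 1.4(8) + 0.5(7) = 14.3 + 11.2 + 3.5 = 29.0
Eq. 7: 0.9(11) - 1.6(8) = 9.9 - 12.8 = -2.9
The largest value is 37.7 kN/m from combination 4.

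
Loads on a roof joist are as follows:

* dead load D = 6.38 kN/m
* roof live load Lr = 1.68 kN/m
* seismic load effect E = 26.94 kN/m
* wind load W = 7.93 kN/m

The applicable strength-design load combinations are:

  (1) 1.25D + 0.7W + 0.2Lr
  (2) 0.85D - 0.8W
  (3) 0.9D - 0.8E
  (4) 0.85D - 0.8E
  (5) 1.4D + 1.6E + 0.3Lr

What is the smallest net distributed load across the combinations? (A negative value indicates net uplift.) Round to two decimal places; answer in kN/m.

(1) 1.25(6.38) + 0.7(7.93) + 0.2(1.68) = 13.86
(2) 0.85(6.38) - 0.8(7.93) = 5.42 - 6.34 = -0.92
(3) 0.9(6.38) - 0.8(26.94) = 5.74 - 21.55 = -15.81
(4) 0.85(6.38) - 0.8(26.94) = 5.42 - 21.55 = -16.13
(5) 1.4(6.38) + 1.6(26.94) + 0.3(1.68) = 52.54
Combination 4 gives the minimum: -16.13 kN/m.

-16.13 kN/m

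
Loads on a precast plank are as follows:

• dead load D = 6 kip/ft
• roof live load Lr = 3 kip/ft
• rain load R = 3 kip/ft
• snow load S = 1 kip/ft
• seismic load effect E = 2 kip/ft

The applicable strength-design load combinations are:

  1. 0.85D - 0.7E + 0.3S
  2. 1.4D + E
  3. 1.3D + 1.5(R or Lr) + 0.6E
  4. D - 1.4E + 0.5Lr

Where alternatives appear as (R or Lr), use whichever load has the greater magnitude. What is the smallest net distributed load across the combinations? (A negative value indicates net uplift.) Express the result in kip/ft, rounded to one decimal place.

4.0 kip/ft

(R or Lr) → R = 3 kip/ft.
1. 0.85(6) - 0.7(2) + 0.3(1) = 5.1 - 1.4 + 0.3 = 4.0
2. 1.4(6) + 1.0(2) = 8.4 + 2.0 = 10.4
3. 1.3(6) + 1.5(3) + 0.6(2) = 7.8 + 4.5 + 1.2 = 13.5
4. 1.0(6) - 1.4(2) + 0.5(3) = 6.0 - 2.8 + 1.5 = 4.7
Combination 1 gives the minimum: 4.0 kip/ft.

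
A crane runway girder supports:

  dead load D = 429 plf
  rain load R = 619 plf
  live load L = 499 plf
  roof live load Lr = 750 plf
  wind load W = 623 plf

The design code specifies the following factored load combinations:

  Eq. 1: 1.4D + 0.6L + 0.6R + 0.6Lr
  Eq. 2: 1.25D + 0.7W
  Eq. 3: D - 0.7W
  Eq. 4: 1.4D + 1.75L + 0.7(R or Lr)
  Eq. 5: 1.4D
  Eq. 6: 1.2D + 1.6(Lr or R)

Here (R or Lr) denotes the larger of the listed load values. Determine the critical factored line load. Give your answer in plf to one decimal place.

1998.9 plf

(R or Lr) → Lr = 750 plf; (Lr or R) → Lr = 750 plf.
Eq. 1: 1.4(429) + 0.6(499) + 0.6(619) + 0.6(750) = 600.6 + 299.4 + 371.4 + 450.0 = 1721.4
Eq. 2: 1.25(429) + 0.7(623) = 536.3 + 436.1 = 972.4
Eq. 3: 1.0(429) - 0.7(623) = 429.0 - 436.1 = -7.1
Eq. 4: 1.4(429) + 1.75(499) + 0.7(750) = 600.6 + 873.3 + 525.0 = 1998.9
Eq. 5: 1.4(429) = 600.6
Eq. 6: 1.2(429) + 1.6(750) = 514.8 + 1200.0 = 1714.8
Maximum is from combination 4.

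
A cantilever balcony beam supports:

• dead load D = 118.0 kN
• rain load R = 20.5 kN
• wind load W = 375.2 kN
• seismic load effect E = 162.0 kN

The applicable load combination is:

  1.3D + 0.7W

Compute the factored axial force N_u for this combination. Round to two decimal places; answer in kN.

1.3(118.0) + 0.7(375.2) = 153.40 + 262.64 = 416.04
N_u = 416.04 kN.

416.04 kN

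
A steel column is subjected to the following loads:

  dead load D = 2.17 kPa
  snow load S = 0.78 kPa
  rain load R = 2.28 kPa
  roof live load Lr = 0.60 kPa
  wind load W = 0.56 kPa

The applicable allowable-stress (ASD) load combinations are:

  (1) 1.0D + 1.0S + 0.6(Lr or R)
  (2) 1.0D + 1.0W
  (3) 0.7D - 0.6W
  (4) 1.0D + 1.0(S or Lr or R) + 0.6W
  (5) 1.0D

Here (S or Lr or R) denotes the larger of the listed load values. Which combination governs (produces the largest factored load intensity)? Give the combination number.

(Lr or R) → R = 2.28 kPa; (S or Lr or R) → R = 2.28 kPa.
(1) 1.0(2.17) + 1.0(0.78) + 0.6(2.28) = 4.32
(2) 1.0(2.17) + 1.0(0.56) = 2.73
(3) 0.7(2.17) - 0.6(0.56) = 1.18
(4) 1.0(2.17) + 1.0(2.28) + 0.6(0.56) = 4.79
(5) 1.0(2.17) = 2.17
The largest value is 4.79 kPa from combination 4.

Combination 4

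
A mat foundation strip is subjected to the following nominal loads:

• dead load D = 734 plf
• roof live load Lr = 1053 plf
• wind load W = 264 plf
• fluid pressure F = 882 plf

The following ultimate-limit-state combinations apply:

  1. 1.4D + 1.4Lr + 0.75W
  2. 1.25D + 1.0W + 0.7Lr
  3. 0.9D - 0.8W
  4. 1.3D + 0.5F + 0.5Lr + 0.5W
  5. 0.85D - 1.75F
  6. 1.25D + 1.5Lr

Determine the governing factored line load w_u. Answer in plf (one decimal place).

1. 1.4(734) + 1.4(1053) + 0.75(264) = 1027.6 + 1474.2 + 198.0 = 2699.8
2. 1.25(734) + 1.0(264) + 0.7(1053) = 917.5 + 264.0 + 737.1 = 1918.6
3. 0.9(734) - 0.8(264) = 660.6 - 211.2 = 449.4
4. 1.3(734) + 0.5(882) + 0.5(1053) + 0.5(264) = 954.2 + 441.0 + 526.5 + 132.0 = 2053.7
5. 0.85(734) - 1.75(882) = 623.9 - 1543.5 = -919.6
6. 1.25(734) + 1.5(1053) = 917.5 + 1579.5 = 2497.0
Combination 1 governs: w_u = 2699.8 plf.

2699.8 plf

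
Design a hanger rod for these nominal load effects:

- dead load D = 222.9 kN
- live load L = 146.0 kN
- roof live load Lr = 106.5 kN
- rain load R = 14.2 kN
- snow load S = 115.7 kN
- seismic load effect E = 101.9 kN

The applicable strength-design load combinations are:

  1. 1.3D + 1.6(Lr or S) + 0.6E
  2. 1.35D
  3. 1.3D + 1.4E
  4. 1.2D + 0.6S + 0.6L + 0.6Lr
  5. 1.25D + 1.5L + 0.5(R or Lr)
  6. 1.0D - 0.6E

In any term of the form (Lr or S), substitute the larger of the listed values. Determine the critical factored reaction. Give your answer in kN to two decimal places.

550.88 kN

(Lr or S) → S = 115.7 kN; (R or Lr) → Lr = 106.5 kN.
1. 1.3(222.9) + 1.6(115.7) + 0.6(101.9) = 289.77 + 185.12 + 61.14 = 536.03
2. 1.35(222.9) = 300.92
3. 1.3(222.9) + 1.4(101.9) = 289.77 + 142.66 = 432.43
4. 1.2(222.9) + 0.6(115.7) + 0.6(146.0) + 0.6(106.5) = 267.48 + 69.42 + 87.60 + 63.90 = 488.40
5. 1.25(222.9) + 1.5(146.0) + 0.5(106.5) = 278.63 + 219.00 + 53.25 = 550.88
6. 1.0(222.9) - 0.6(101.9) = 222.90 - 61.14 = 161.76
Maximum is from combination 5.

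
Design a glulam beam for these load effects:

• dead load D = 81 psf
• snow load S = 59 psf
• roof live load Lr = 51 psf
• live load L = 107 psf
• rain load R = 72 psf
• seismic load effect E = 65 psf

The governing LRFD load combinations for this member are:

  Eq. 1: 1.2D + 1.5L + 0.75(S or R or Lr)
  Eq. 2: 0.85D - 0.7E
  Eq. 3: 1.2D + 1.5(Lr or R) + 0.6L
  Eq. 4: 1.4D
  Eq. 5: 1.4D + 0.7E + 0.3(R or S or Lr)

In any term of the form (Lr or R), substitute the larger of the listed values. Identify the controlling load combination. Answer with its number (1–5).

(S or R or Lr) → R = 72 psf; (Lr or R) → R = 72 psf; (R or S or Lr) → R = 72 psf.
Eq. 1: 1.2(81) + 1.5(107) + 0.75(72) = 97.2 + 160.5 + 54.0 = 311.7
Eq. 2: 0.85(81) - 0.7(65) = 68.9 - 45.5 = 23.4
Eq. 3: 1.2(81) + 1.5(72) + 0.6(107) = 97.2 + 108.0 + 64.2 = 269.4
Eq. 4: 1.4(81) = 113.4
Eq. 5: 1.4(81) + 0.7(65) + 0.3(72) = 113.4 + 45.5 + 21.6 = 180.5
The largest value is 311.7 psf from combination 1.

Combination 1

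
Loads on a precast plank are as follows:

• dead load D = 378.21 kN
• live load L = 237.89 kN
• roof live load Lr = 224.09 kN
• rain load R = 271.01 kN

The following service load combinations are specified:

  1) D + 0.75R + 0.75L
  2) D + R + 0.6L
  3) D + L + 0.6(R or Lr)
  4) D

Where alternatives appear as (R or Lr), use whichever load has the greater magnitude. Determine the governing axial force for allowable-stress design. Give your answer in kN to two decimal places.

(R or Lr) → R = 271.01 kN.
1) 1.0(378.21) + 0.75(271.01) + 0.75(237.89) = 378.21 + 203.26 + 178.42 = 759.89
2) 1.0(378.21) + 1.0(271.01) + 0.6(237.89) = 378.21 + 271.01 + 142.73 = 791.95
3) 1.0(378.21) + 1.0(237.89) + 0.6(271.01) = 378.21 + 237.89 + 162.61 = 778.71
4) 1.0(378.21) = 378.21
Maximum is from combination 2.

791.95 kN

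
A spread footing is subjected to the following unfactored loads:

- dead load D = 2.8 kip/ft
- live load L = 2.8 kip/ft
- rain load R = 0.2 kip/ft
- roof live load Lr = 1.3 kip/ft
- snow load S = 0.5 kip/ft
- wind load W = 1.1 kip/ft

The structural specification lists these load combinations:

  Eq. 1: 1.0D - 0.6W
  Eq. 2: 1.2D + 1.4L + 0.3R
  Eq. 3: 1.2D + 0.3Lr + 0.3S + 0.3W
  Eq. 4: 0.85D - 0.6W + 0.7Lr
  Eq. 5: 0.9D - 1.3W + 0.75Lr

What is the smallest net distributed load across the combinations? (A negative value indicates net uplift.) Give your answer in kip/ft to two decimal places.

Eq. 1: 1.0(2.8) - 0.6(1.1) = 2.80 - 0.66 = 2.14
Eq. 2: 1.2(2.8) + 1.4(2.8) + 0.3(0.2) = 3.36 + 3.92 + 0.06 = 7.34
Eq. 3: 1.2(2.8) + 0.3(1.3) + 0.3(0.5) + 0.3(1.1) = 3.36 + 0.39 + 0.15 + 0.33 = 4.23
Eq. 4: 0.85(2.8) - 0.6(1.1) + 0.7(1.3) = 2.38 - 0.66 + 0.91 = 2.63
Eq. 5: 0.9(2.8) - 1.3(1.1) + 0.75(1.3) = 2.52 - 1.43 + 0.98 = 2.07
Combination 5 gives the minimum: 2.07 kip/ft.

2.07 kip/ft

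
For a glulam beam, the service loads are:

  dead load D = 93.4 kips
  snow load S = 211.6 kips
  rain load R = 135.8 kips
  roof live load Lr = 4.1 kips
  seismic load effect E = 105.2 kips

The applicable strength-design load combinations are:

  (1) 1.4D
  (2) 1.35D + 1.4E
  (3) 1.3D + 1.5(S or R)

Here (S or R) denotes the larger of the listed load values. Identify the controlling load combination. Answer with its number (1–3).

(S or R) → S = 211.6 kips.
(1) 1.4(93.4) = 130.8
(2) 1.35(93.4) + 1.4(105.2) = 273.4
(3) 1.3(93.4) + 1.5(211.6) = 438.8
The largest value is 438.8 kips from combination 3.

Combination 3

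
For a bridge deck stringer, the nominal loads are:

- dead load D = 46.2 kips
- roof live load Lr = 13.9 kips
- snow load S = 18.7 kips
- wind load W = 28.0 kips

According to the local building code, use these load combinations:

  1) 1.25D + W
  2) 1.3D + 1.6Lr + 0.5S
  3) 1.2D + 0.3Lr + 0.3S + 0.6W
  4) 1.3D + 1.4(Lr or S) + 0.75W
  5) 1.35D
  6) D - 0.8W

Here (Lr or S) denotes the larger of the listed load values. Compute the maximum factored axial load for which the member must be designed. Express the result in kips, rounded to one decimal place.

107.2 kips

(Lr or S) → S = 18.7 kips.
1) 1.25(46.2) + 1.0(28.0) = 57.8 + 28.0 = 85.8
2) 1.3(46.2) + 1.6(13.9) + 0.5(18.7) = 60.1 + 22.2 + 9.4 = 91.7
3) 1.2(46.2) + 0.3(13.9) + 0.3(18.7) + 0.6(28.0) = 55.4 + 4.2 + 5.6 + 16.8 = 82.0
4) 1.3(46.2) + 1.4(18.7) + 0.75(28.0) = 107.2
5) 1.35(46.2) = 62.4
6) 1.0(46.2) - 0.8(28.0) = 46.2 - 22.4 = 23.8
The controlling combination is 4, giving 107.2 kips.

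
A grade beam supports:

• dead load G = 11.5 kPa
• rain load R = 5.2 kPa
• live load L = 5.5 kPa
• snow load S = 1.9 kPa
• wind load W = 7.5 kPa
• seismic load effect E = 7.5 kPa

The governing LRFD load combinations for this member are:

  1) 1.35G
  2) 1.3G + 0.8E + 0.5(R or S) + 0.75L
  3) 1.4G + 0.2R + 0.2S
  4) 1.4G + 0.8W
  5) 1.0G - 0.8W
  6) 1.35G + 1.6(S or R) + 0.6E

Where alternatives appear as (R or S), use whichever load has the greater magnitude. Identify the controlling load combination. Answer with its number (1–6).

(R or S) → R = 5.2 kPa; (S or R) → R = 5.2 kPa.
1) 1.35(11.5) = 15.53
2) 1.3(11.5) + 0.8(7.5) + 0.5(5.2) + 0.75(5.5) = 14.95 + 6.00 + 2.60 + 4.13 = 27.68
3) 1.4(11.5) + 0.2(5.2) + 0.2(1.9) = 16.10 + 1.04 + 0.38 = 17.52
4) 1.4(11.5) + 0.8(7.5) = 16.10 + 6.00 = 22.10
5) 1.0(11.5) - 0.8(7.5) = 11.50 - 6.00 = 5.50
6) 1.35(11.5) + 1.6(5.2) + 0.6(7.5) = 15.53 + 8.32 + 4.50 = 28.35
The largest value is 28.35 kPa from combination 6.

Combination 6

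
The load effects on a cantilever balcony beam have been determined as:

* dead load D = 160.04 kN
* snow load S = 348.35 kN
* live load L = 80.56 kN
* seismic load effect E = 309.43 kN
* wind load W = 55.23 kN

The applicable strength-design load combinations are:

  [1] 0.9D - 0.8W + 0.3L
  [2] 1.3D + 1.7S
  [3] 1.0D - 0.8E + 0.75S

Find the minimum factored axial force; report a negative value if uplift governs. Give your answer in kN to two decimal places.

[1] 0.9(160.04) - 0.8(55.23) + 0.3(80.56) = 124.02
[2] 1.3(160.04) + 1.7(348.35) = 208.05 + 592.20 = 800.25
[3] 1.0(160.04) - 0.8(309.43) + 0.75(348.35) = 160.04 - 247.54 + 261.26 = 173.76
Combination 1 gives the minimum: 124.02 kN.

124.02 kN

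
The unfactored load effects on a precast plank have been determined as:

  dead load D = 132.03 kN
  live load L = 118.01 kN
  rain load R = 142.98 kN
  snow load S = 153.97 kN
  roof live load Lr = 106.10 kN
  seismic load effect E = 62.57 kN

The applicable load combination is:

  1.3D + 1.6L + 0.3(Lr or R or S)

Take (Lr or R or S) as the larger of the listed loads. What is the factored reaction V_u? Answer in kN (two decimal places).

406.65 kN

(Lr or R or S) → S = 153.97 kN.
1.3(132.03) + 1.6(118.01) + 0.3(153.97) = 406.65
V_u = 406.65 kN.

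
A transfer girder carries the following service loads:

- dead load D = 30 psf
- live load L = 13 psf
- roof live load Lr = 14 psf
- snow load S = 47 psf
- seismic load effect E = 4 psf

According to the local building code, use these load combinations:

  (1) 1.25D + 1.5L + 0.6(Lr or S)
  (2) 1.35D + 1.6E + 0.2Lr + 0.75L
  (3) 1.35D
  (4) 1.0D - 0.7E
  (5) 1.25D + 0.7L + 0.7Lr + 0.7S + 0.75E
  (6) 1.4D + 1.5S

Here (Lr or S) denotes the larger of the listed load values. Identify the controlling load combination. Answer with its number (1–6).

Combination 6

(Lr or S) → S = 47 psf.
(1) 1.25(30) + 1.5(13) + 0.6(47) = 37.5 + 19.5 + 28.2 = 85.2
(2) 1.35(30) + 1.6(4) + 0.2(14) + 0.75(13) = 40.5 + 6.4 + 2.8 + 9.8 = 59.5
(3) 1.35(30) = 40.5
(4) 1.0(30) - 0.7(4) = 30.0 - 2.8 = 27.2
(5) 1.25(30) + 0.7(13) + 0.7(14) + 0.7(47) + 0.75(4) = 37.5 + 9.1 + 9.8 + 32.9 + 3.0 = 92.3
(6) 1.4(30) + 1.5(47) = 42.0 + 70.5 = 112.5
The largest value is 112.5 psf from combination 6.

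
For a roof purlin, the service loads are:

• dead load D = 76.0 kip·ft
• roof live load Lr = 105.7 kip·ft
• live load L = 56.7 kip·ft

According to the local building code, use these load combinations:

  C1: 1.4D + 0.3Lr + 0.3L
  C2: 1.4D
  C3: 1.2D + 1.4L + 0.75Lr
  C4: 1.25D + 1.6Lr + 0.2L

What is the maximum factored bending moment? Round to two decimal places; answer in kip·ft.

275.46 kip·ft

C1: 1.4(76.0) + 0.3(105.7) + 0.3(56.7) = 106.40 + 31.71 + 17.01 = 155.12
C2: 1.4(76.0) = 106.40
C3: 1.2(76.0) + 1.4(56.7) + 0.75(105.7) = 91.20 + 79.38 + 79.28 = 249.86
C4: 1.25(76.0) + 1.6(105.7) + 0.2(56.7) = 95.00 + 169.12 + 11.34 = 275.46
Combination 4 governs: M_u = 275.46 kip·ft.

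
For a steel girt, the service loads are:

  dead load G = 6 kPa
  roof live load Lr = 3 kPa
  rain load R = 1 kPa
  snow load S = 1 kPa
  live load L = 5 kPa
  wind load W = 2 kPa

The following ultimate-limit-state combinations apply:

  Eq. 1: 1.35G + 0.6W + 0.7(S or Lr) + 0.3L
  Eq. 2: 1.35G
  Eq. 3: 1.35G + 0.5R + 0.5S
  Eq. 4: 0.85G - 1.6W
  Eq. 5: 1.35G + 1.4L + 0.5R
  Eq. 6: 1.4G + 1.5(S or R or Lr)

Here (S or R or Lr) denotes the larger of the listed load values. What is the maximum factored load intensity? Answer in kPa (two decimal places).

(S or Lr) → Lr = 3 kPa; (S or R or Lr) → Lr = 3 kPa.
Eq. 1: 1.35(6) + 0.6(2) + 0.7(3) + 0.3(5) = 8.10 + 1.20 + 2.10 + 1.50 = 12.90
Eq. 2: 1.35(6) = 8.10
Eq. 3: 1.35(6) + 0.5(1) + 0.5(1) = 8.10 + 0.50 + 0.50 = 9.10
Eq. 4: 0.85(6) - 1.6(2) = 5.10 - 3.20 = 1.90
Eq. 5: 1.35(6) + 1.4(5) + 0.5(1) = 8.10 + 7.00 + 0.50 = 15.60
Eq. 6: 1.4(6) + 1.5(3) = 8.40 + 4.50 = 12.90
Combination 5 governs: q_u = 15.60 kPa.

15.60 kPa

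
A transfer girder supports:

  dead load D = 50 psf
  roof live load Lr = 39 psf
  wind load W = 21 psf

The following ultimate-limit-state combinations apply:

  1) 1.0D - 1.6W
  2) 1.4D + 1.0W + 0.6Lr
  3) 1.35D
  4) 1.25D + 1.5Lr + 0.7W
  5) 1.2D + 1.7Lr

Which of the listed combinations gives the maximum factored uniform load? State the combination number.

1) 1.0(50) - 1.6(21) = 16.4
2) 1.4(50) + 1.0(21) + 0.6(39) = 114.4
3) 1.35(50) = 67.5
4) 1.25(50) + 1.5(39) + 0.7(21) = 135.7
5) 1.2(50) + 1.7(39) = 126.3
The largest value is 135.7 psf from combination 4.

Combination 4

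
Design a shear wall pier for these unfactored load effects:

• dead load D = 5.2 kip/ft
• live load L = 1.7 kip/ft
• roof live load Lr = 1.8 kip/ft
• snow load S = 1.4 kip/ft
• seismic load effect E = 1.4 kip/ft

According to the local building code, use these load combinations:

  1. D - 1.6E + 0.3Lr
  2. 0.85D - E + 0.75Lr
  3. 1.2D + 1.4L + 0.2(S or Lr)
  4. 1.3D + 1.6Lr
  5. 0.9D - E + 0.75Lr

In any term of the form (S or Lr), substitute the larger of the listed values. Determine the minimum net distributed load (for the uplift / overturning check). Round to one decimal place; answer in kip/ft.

3.5 kip/ft

(S or Lr) → Lr = 1.8 kip/ft.
1. 1.0(5.2) - 1.6(1.4) + 0.3(1.8) = 5.2 - 2.2 + 0.5 = 3.5
2. 0.85(5.2) - 1.0(1.4) + 0.75(1.8) = 4.4 - 1.4 + 1.4 = 4.4
3. 1.2(5.2) + 1.4(1.7) + 0.2(1.8) = 6.2 + 2.4 + 0.4 = 9.0
4. 1.3(5.2) + 1.6(1.8) = 9.6
5. 0.9(5.2) - 1.0(1.4) + 0.75(1.8) = 4.6
Combination 1 gives the minimum: 3.5 kip/ft.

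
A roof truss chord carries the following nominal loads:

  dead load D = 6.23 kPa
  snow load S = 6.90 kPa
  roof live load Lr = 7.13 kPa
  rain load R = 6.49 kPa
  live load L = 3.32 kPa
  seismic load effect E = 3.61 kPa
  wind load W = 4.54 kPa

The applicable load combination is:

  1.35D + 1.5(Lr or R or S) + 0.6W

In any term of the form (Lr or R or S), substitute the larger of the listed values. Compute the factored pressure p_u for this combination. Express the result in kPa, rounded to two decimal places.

(Lr or R or S) → Lr = 7.13 kPa.
1.35(6.23) + 1.5(7.13) + 0.6(4.54) = 8.41 + 10.70 + 2.72 = 21.83
p_u = 21.83 kPa.

21.83 kPa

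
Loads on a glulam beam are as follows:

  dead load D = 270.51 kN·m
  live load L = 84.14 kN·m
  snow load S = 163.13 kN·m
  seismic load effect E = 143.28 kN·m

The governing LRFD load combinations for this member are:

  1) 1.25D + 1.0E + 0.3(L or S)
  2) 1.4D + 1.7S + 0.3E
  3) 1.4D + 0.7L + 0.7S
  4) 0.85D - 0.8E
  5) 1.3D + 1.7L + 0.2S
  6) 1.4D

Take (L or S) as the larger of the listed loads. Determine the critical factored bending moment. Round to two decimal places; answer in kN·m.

699.02 kN·m

(L or S) → S = 163.13 kN·m.
1) 1.25(270.51) + 1.0(143.28) + 0.3(163.13) = 338.14 + 143.28 + 48.94 = 530.36
2) 1.4(270.51) + 1.7(163.13) + 0.3(143.28) = 699.02
3) 1.4(270.51) + 0.7(84.14) + 0.7(163.13) = 378.71 + 58.90 + 114.19 = 551.80
4) 0.85(270.51) - 0.8(143.28) = 229.93 - 114.62 = 115.31
5) 1.3(270.51) + 1.7(84.14) + 0.2(163.13) = 351.66 + 143.04 + 32.63 = 527.33
6) 1.4(270.51) = 378.71
Maximum is from combination 2.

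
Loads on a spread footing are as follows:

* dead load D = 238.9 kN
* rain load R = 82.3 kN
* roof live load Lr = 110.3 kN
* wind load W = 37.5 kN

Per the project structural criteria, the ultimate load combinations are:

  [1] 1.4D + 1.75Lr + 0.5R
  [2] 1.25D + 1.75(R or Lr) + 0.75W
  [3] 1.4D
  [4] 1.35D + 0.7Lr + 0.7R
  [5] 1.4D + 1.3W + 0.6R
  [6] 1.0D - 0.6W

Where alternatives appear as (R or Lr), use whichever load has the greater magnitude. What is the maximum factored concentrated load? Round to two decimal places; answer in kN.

(R or Lr) → Lr = 110.3 kN.
[1] 1.4(238.9) + 1.75(110.3) + 0.5(82.3) = 334.46 + 193.03 + 41.15 = 568.64
[2] 1.25(238.9) + 1.75(110.3) + 0.75(37.5) = 519.78
[3] 1.4(238.9) = 334.46
[4] 1.35(238.9) + 0.7(110.3) + 0.7(82.3) = 322.52 + 77.21 + 57.61 = 457.34
[5] 1.4(238.9) + 1.3(37.5) + 0.6(82.3) = 334.46 + 48.75 + 49.38 = 432.59
[6] 1.0(238.9) - 0.6(37.5) = 238.90 - 22.50 = 216.40
The controlling combination is 1, giving 568.64 kN.

568.64 kN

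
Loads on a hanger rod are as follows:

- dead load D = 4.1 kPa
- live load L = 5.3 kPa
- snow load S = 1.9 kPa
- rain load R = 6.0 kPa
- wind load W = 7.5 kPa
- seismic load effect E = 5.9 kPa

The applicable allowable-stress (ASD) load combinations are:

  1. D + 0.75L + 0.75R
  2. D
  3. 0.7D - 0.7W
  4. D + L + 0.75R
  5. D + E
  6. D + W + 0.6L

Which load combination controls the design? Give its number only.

1. 1.0(4.1) + 0.75(5.3) + 0.75(6.0) = 4.1 + 4.0 + 4.5 = 12.6
2. 1.0(4.1) = 4.1
3. 0.7(4.1) - 0.7(7.5) = 2.9 - 5.3 = -2.4
4. 1.0(4.1) + 1.0(5.3) + 0.75(6.0) = 4.1 + 5.3 + 4.5 = 13.9
5. 1.0(4.1) + 1.0(5.9) = 4.1 + 5.9 = 10.0
6. 1.0(4.1) + 1.0(7.5) + 0.6(5.3) = 4.1 + 7.5 + 3.2 = 14.8
The largest value is 14.8 kPa from combination 6.

Combination 6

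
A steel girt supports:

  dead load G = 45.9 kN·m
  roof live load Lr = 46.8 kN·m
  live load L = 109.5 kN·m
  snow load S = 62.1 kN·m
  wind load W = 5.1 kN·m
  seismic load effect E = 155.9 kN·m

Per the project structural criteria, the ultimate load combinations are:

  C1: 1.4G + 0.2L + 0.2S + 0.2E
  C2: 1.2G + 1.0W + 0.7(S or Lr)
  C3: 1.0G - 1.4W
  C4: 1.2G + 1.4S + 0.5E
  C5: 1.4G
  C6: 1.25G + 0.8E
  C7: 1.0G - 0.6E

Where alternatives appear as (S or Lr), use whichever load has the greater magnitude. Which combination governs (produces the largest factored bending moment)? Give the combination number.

Combination 4

(S or Lr) → S = 62.1 kN·m.
C1: 1.4(45.9) + 0.2(109.5) + 0.2(62.1) + 0.2(155.9) = 64.3 + 21.9 + 12.4 + 31.2 = 129.8
C2: 1.2(45.9) + 1.0(5.1) + 0.7(62.1) = 55.1 + 5.1 + 43.5 = 103.7
C3: 1.0(45.9) - 1.4(5.1) = 45.9 - 7.1 = 38.8
C4: 1.2(45.9) + 1.4(62.1) + 0.5(155.9) = 55.1 + 86.9 + 78.0 = 220.0
C5: 1.4(45.9) = 64.3
C6: 1.25(45.9) + 0.8(155.9) = 57.4 + 124.7 = 182.1
C7: 1.0(45.9) - 0.6(155.9) = 45.9 - 93.5 = -47.6
The largest value is 220.0 kN·m from combination 4.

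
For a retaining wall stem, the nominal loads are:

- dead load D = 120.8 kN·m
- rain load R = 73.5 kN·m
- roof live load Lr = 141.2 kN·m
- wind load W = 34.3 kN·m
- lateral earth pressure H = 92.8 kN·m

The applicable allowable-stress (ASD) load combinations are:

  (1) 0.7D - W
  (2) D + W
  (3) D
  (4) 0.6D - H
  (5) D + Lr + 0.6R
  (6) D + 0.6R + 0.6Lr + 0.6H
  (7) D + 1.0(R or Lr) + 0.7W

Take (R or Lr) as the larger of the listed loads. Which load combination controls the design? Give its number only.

(R or Lr) → Lr = 141.2 kN·m.
(1) 0.7(120.8) - 1.0(34.3) = 50.26
(2) 1.0(120.8) + 1.0(34.3) = 155.10
(3) 1.0(120.8) = 120.80
(4) 0.6(120.8) - 1.0(92.8) = -20.32
(5) 1.0(120.8) + 1.0(141.2) + 0.6(73.5) = 306.10
(6) 1.0(120.8) + 0.6(73.5) + 0.6(141.2) + 0.6(92.8) = 305.30
(7) 1.0(120.8) + 1.0(141.2) + 0.7(34.3) = 286.01
The largest value is 306.10 kN·m from combination 5.

Combination 5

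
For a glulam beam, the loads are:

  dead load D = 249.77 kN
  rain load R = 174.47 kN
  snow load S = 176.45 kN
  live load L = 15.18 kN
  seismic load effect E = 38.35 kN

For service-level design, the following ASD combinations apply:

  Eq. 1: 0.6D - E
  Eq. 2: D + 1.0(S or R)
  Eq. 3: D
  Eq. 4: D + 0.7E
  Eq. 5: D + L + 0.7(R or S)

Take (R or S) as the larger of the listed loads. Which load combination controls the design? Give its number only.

(S or R) → S = 176.45 kN; (R or S) → S = 176.45 kN.
Eq. 1: 0.6(249.77) - 1.0(38.35) = 149.86 - 38.35 = 111.51
Eq. 2: 1.0(249.77) + 1.0(176.45) = 249.77 + 176.45 = 426.22
Eq. 3: 1.0(249.77) = 249.77
Eq. 4: 1.0(249.77) + 0.7(38.35) = 249.77 + 26.85 = 276.62
Eq. 5: 1.0(249.77) + 1.0(15.18) + 0.7(176.45) = 249.77 + 15.18 + 123.52 = 388.47
The largest value is 426.22 kN from combination 2.

Combination 2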